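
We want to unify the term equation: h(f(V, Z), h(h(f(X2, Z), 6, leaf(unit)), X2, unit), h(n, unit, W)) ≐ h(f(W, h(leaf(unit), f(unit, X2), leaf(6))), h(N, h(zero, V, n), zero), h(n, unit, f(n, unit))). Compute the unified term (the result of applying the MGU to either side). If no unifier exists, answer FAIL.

FAIL

Decompose h/3: f(V, Z) ≐ f(W, h(leaf(unit), f(unit, X2), leaf(6))),  h(h(f(X2, Z), 6, leaf(unit)), X2, unit) ≐ h(N, h(zero, V, n), zero),  h(n, unit, W) ≐ h(n, unit, f(n, unit)).
Decompose f/2: V ≐ W,  Z ≐ h(leaf(unit), f(unit, X2), leaf(6)).
Bind V := W; substituting into the one remaining equation that mentions V gives: h(h(f(X2, Z), 6, leaf(unit)), X2, unit) ≐ h(N, h(zero, W, n), zero).
Bind Z := h(leaf(unit), f(unit, X2), leaf(6)); substituting into the one remaining equation that mentions Z gives: h(h(f(X2, h(leaf(unit), f(unit, X2), leaf(6))), 6, leaf(unit)), X2, unit) ≐ h(N, h(zero, W, n), zero).
Decompose h/3: h(f(X2, h(leaf(unit), f(unit, X2), leaf(6))), 6, leaf(unit)) ≐ N,  X2 ≐ h(zero, W, n),  unit ≐ zero.
Bind N := h(f(X2, h(leaf(unit), f(unit, X2), leaf(6))), 6, leaf(unit)); no other remaining equation mentions N.
Bind X2 := h(zero, W, n); no other remaining equation mentions X2. Substituting into the earlier bindings gives Z := h(leaf(unit), f(unit, h(zero, W, n)), leaf(6)), N := h(f(h(zero, W, n), h(leaf(unit), f(unit, h(zero, W, n)), leaf(6))), 6, leaf(unit)).
Clash: constants unit and zero differ; no unifier exists.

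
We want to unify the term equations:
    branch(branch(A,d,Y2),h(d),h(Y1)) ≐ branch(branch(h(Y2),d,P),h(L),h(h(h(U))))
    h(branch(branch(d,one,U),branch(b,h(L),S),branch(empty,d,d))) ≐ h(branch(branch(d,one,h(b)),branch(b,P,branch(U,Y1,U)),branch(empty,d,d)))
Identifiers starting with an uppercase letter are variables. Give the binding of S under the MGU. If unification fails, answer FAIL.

Decompose branch/3: branch(A,d,Y2) ≐ branch(h(Y2),d,P),  h(d) ≐ h(L),  h(Y1) ≐ h(h(h(U))).
Decompose branch/3: A ≐ h(Y2),  d ≐ d,  Y2 ≐ P.
Bind A := h(Y2); no other remaining equation mentions A.
Delete trivial equation d ≐ d.
Bind Y2 := P; no other remaining equation mentions Y2. Substituting into the earlier binding gives A := h(P).
Decompose h/1: d ≐ L.
Bind L := d; substituting into the one remaining equation that mentions L gives: h(branch(branch(d,one,U),branch(b,h(d),S),branch(empty,d,d))) ≐ h(branch(branch(d,one,h(b)),branch(b,P,branch(U,Y1,U)),branch(empty,d,d))).
Decompose h/1: Y1 ≐ h(h(U)).
Bind Y1 := h(h(U)); substituting into the remaining equation gives: h(branch(branch(d,one,U),branch(b,h(d),S),branch(empty,d,d))) ≐ h(branch(branch(d,one,h(b)),branch(b,P,branch(U,h(h(U)),U)),branch(empty,d,d))).
Decompose h/1: branch(branch(d,one,U),branch(b,h(d),S),branch(empty,d,d)) ≐ branch(branch(d,one,h(b)),branch(b,P,branch(U,h(h(U)),U)),branch(empty,d,d)).
Decompose branch/3: branch(d,one,U) ≐ branch(d,one,h(b)),  branch(b,h(d),S) ≐ branch(b,P,branch(U,h(h(U)),U)),  branch(empty,d,d) ≐ branch(empty,d,d).
Decompose branch/3: d ≐ d,  one ≐ one,  U ≐ h(b).
Delete trivial equation d ≐ d.
Delete trivial equation one ≐ one.
Bind U := h(b); substituting into the one remaining equation that mentions U gives: branch(b,h(d),S) ≐ branch(b,P,branch(h(b),h(h(h(b))),h(b))). Substituting into the earlier binding gives Y1 := h(h(h(b))).
Decompose branch/3: b ≐ b,  h(d) ≐ P,  S ≐ branch(h(b),h(h(h(b))),h(b)).
Delete trivial equation b ≐ b.
Bind P := h(d); no other remaining equation mentions P. Substituting into the earlier bindings gives A := h(h(d)), Y2 := h(d).
Bind S := branch(h(b),h(h(h(b))),h(b)); no other remaining equation mentions S.
Delete trivial equation branch(empty,d,d) ≐ branch(empty,d,d).
MGU = { A -> h(h(d)), Y2 -> h(d), L -> d, Y1 -> h(h(h(b))), U -> h(b), P -> h(d), S -> branch(h(b),h(h(h(b))),h(b)) }, so S -> branch(h(b),h(h(h(b))),h(b)).

branch(h(b),h(h(h(b))),h(b))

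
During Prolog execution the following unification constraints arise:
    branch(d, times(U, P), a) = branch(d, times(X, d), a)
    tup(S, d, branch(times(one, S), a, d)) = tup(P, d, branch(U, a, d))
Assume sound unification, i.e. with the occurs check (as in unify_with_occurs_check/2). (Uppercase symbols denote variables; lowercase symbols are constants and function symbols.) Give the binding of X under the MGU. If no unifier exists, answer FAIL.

times(one, d)

Decompose branch/3: d = d,  times(U, P) = times(X, d),  a = a.
Delete trivial equation d = d.
Decompose times/2: U = X,  P = d.
Bind U := X; substituting into the one remaining equation that mentions U gives: tup(S, d, branch(times(one, S), a, d)) = tup(P, d, branch(X, a, d)).
Bind P := d; substituting into the one remaining equation that mentions P gives: tup(S, d, branch(times(one, S), a, d)) = tup(d, d, branch(X, a, d)).
Delete trivial equation a = a.
Decompose tup/3: S = d,  d = d,  branch(times(one, S), a, d) = branch(X, a, d).
Bind S := d; substituting into the one remaining equation that mentions S gives: branch(times(one, d), a, d) = branch(X, a, d).
Delete trivial equation d = d.
Decompose branch/3: times(one, d) = X,  a = a,  d = d.
Bind X := times(one, d); no other remaining equation mentions X. Substituting into the earlier binding gives U := times(one, d).
Delete trivial equation a = a.
Delete trivial equation d = d.
MGU = { U = times(one, d), P = d, S = d, X = times(one, d) }, so X = times(one, d).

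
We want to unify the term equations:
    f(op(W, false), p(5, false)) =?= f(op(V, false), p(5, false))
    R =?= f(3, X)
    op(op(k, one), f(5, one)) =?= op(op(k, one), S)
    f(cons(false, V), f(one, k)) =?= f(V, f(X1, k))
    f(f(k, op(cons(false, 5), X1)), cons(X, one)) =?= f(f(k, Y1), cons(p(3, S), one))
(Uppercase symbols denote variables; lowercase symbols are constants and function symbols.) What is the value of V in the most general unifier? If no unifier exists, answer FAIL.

Decompose f/2: op(W, false) =?= op(V, false),  p(5, false) =?= p(5, false).
Decompose op/2: W =?= V,  false =?= false.
Bind W := V; no other remaining equation mentions W.
Delete trivial equation false =?= false.
Delete trivial equation p(5, false) =?= p(5, false).
Bind R := f(3, X); no other remaining equation mentions R.
Decompose op/2: op(k, one) =?= op(k, one),  f(5, one) =?= S.
Delete trivial equation op(k, one) =?= op(k, one).
Bind S := f(5, one); substituting into the one remaining equation that mentions S gives: f(f(k, op(cons(false, 5), X1)), cons(X, one)) =?= f(f(k, Y1), cons(p(3, f(5, one)), one)).
Decompose f/2: cons(false, V) =?= V,  f(one, k) =?= f(X1, k).
Occurs check fails: V occurs in cons(false, V); the equation V =?= cons(false, V) has no finite solution.

FAIL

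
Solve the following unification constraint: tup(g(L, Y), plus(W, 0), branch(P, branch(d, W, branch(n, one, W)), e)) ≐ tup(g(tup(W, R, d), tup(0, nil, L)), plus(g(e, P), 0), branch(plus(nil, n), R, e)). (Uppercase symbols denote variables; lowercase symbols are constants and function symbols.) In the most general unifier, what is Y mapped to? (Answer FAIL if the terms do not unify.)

Decompose tup/3: g(L, Y) ≐ g(tup(W, R, d), tup(0, nil, L)),  plus(W, 0) ≐ plus(g(e, P), 0),  branch(P, branch(d, W, branch(n, one, W)), e) ≐ branch(plus(nil, n), R, e).
Decompose g/2: L ≐ tup(W, R, d),  Y ≐ tup(0, nil, L).
Bind L := tup(W, R, d); substituting into the one remaining equation that mentions L gives: Y ≐ tup(0, nil, tup(W, R, d)).
Bind Y := tup(0, nil, tup(W, R, d)); no other remaining equation mentions Y.
Decompose plus/2: W ≐ g(e, P),  0 ≐ 0.
Bind W := g(e, P); substituting into the one remaining equation that mentions W gives: branch(P, branch(d, g(e, P), branch(n, one, g(e, P))), e) ≐ branch(plus(nil, n), R, e). Substituting into the earlier bindings gives L := tup(g(e, P), R, d), Y := tup(0, nil, tup(g(e, P), R, d)).
Delete trivial equation 0 ≐ 0.
Decompose branch/3: P ≐ plus(nil, n),  branch(d, g(e, P), branch(n, one, g(e, P))) ≐ R,  e ≐ e.
Bind P := plus(nil, n); substituting into the one remaining equation that mentions P gives: branch(d, g(e, plus(nil, n)), branch(n, one, g(e, plus(nil, n)))) ≐ R. Substituting into the earlier bindings gives L := tup(g(e, plus(nil, n)), R, d), Y := tup(0, nil, tup(g(e, plus(nil, n)), R, d)), W := g(e, plus(nil, n)).
Bind R := branch(d, g(e, plus(nil, n)), branch(n, one, g(e, plus(nil, n)))); no other remaining equation mentions R. Substituting into the earlier bindings gives L := tup(g(e, plus(nil, n)), branch(d, g(e, plus(nil, n)), branch(n, one, g(e, plus(nil, n)))), d), Y := tup(0, nil, tup(g(e, plus(nil, n)), branch(d, g(e, plus(nil, n)), branch(n, one, g(e, plus(nil, n)))), d)).
Delete trivial equation e ≐ e.
MGU = { L := tup(g(e, plus(nil, n)), branch(d, g(e, plus(nil, n)), branch(n, one, g(e, plus(nil, n)))), d), Y := tup(0, nil, tup(g(e, plus(nil, n)), branch(d, g(e, plus(nil, n)), branch(n, one, g(e, plus(nil, n)))), d)), W := g(e, plus(nil, n)), P := plus(nil, n), R := branch(d, g(e, plus(nil, n)), branch(n, one, g(e, plus(nil, n)))) }, so Y := tup(0, nil, tup(g(e, plus(nil, n)), branch(d, g(e, plus(nil, n)), branch(n, one, g(e, plus(nil, n)))), d)).

tup(0, nil, tup(g(e, plus(nil, n)), branch(d, g(e, plus(nil, n)), branch(n, one, g(e, plus(nil, n)))), d))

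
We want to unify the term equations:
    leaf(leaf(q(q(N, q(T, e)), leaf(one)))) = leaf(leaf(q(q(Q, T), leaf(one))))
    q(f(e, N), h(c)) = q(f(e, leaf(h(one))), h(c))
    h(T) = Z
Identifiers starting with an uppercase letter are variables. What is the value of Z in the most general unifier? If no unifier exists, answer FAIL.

Decompose leaf/1: leaf(q(q(N, q(T, e)), leaf(one))) = leaf(q(q(Q, T), leaf(one))).
Decompose leaf/1: q(q(N, q(T, e)), leaf(one)) = q(q(Q, T), leaf(one)).
Decompose q/2: q(N, q(T, e)) = q(Q, T),  leaf(one) = leaf(one).
Decompose q/2: N = Q,  q(T, e) = T.
Bind N := Q; substituting into the one remaining equation that mentions N gives: q(f(e, Q), h(c)) = q(f(e, leaf(h(one))), h(c)).
Occurs check fails: T occurs in q(T, e); the equation T = q(T, e) has no finite solution.

FAIL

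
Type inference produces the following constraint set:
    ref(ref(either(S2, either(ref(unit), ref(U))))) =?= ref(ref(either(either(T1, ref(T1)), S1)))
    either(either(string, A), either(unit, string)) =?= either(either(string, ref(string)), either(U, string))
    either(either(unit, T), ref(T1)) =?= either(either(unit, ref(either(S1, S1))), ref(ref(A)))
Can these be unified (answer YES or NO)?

YES

Decompose ref/1: ref(either(S2, either(ref(unit), ref(U)))) =?= ref(either(either(T1, ref(T1)), S1)).
Decompose ref/1: either(S2, either(ref(unit), ref(U))) =?= either(either(T1, ref(T1)), S1).
Decompose either/2: S2 =?= either(T1, ref(T1)),  either(ref(unit), ref(U)) =?= S1.
Bind S2 := either(T1, ref(T1)); no other remaining equation mentions S2.
Bind S1 := either(ref(unit), ref(U)); substituting into the one remaining equation that mentions S1 gives: either(either(unit, T), ref(T1)) =?= either(either(unit, ref(either(either(ref(unit), ref(U)), either(ref(unit), ref(U))))), ref(ref(A))).
Decompose either/2: either(string, A) =?= either(string, ref(string)),  either(unit, string) =?= either(U, string).
Decompose either/2: string =?= string,  A =?= ref(string).
Delete trivial equation string =?= string.
Bind A := ref(string); substituting into the one remaining equation that mentions A gives: either(either(unit, T), ref(T1)) =?= either(either(unit, ref(either(either(ref(unit), ref(U)), either(ref(unit), ref(U))))), ref(ref(ref(string)))).
Decompose either/2: unit =?= U,  string =?= string.
Bind U := unit; substituting into the one remaining equation that mentions U gives: either(either(unit, T), ref(T1)) =?= either(either(unit, ref(either(either(ref(unit), ref(unit)), either(ref(unit), ref(unit))))), ref(ref(ref(string)))). Substituting into the earlier binding gives S1 := either(ref(unit), ref(unit)).
Delete trivial equation string =?= string.
Decompose either/2: either(unit, T) =?= either(unit, ref(either(either(ref(unit), ref(unit)), either(ref(unit), ref(unit))))),  ref(T1) =?= ref(ref(ref(string))).
Decompose either/2: unit =?= unit,  T =?= ref(either(either(ref(unit), ref(unit)), either(ref(unit), ref(unit)))).
Delete trivial equation unit =?= unit.
Bind T := ref(either(either(ref(unit), ref(unit)), either(ref(unit), ref(unit)))); no other remaining equation mentions T.
Decompose ref/1: T1 =?= ref(ref(string)).
Bind T1 := ref(ref(string)). Substituting into the earlier binding gives S2 := either(ref(ref(string)), ref(ref(ref(string)))).
No equations remain and no clash or occurs-check failure arose, so a unifier exists.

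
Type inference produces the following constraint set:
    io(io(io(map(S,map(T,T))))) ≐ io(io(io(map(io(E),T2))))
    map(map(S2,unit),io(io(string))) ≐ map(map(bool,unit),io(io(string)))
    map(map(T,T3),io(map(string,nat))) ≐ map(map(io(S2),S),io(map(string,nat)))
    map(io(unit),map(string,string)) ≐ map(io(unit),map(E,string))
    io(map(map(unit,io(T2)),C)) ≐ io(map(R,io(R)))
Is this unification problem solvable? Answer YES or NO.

Decompose io/1: io(io(map(S,map(T,T)))) ≐ io(io(map(io(E),T2))).
Decompose io/1: io(map(S,map(T,T))) ≐ io(map(io(E),T2)).
Decompose io/1: map(S,map(T,T)) ≐ map(io(E),T2).
Decompose map/2: S ≐ io(E),  map(T,T) ≐ T2.
Bind S := io(E); substituting into the one remaining equation that mentions S gives: map(map(T,T3),io(map(string,nat))) ≐ map(map(io(S2),io(E)),io(map(string,nat))).
Bind T2 := map(T,T); substituting into the one remaining equation that mentions T2 gives: io(map(map(unit,io(map(T,T))),C)) ≐ io(map(R,io(R))).
Decompose map/2: map(S2,unit) ≐ map(bool,unit),  io(io(string)) ≐ io(io(string)).
Decompose map/2: S2 ≐ bool,  unit ≐ unit.
Bind S2 := bool; substituting into the one remaining equation that mentions S2 gives: map(map(T,T3),io(map(string,nat))) ≐ map(map(io(bool),io(E)),io(map(string,nat))).
Delete trivial equation unit ≐ unit.
Delete trivial equation io(io(string)) ≐ io(io(string)).
Decompose map/2: map(T,T3) ≐ map(io(bool),io(E)),  io(map(string,nat)) ≐ io(map(string,nat)).
Decompose map/2: T ≐ io(bool),  T3 ≐ io(E).
Bind T := io(bool); substituting into the one remaining equation that mentions T gives: io(map(map(unit,io(map(io(bool),io(bool)))),C)) ≐ io(map(R,io(R))). Substituting into the earlier binding gives T2 := map(io(bool),io(bool)).
Bind T3 := io(E); no other remaining equation mentions T3.
Delete trivial equation io(map(string,nat)) ≐ io(map(string,nat)).
Decompose map/2: io(unit) ≐ io(unit),  map(string,string) ≐ map(E,string).
Delete trivial equation io(unit) ≐ io(unit).
Decompose map/2: string ≐ E,  string ≐ string.
Bind E := string; no other remaining equation mentions E. Substituting into the earlier bindings gives S := io(string), T3 := io(string).
Delete trivial equation string ≐ string.
Decompose io/1: map(map(unit,io(map(io(bool),io(bool)))),C) ≐ map(R,io(R)).
Decompose map/2: map(unit,io(map(io(bool),io(bool)))) ≐ R,  C ≐ io(R).
Bind R := map(unit,io(map(io(bool),io(bool)))); substituting into the remaining equation gives: C ≐ io(map(unit,io(map(io(bool),io(bool))))).
Bind C := io(map(unit,io(map(io(bool),io(bool))))).
No equations remain and no clash or occurs-check failure arose, so a unifier exists.

YES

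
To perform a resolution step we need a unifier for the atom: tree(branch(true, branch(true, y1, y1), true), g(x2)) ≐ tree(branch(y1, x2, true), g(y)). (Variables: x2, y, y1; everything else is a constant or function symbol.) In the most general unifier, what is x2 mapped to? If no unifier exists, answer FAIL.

Decompose tree/2: branch(true, branch(true, y1, y1), true) ≐ branch(y1, x2, true),  g(x2) ≐ g(y).
Decompose branch/3: true ≐ y1,  branch(true, y1, y1) ≐ x2,  true ≐ true.
Bind y1 := true; substituting into the one remaining equation that mentions y1 gives: branch(true, true, true) ≐ x2.
Bind x2 := branch(true, true, true); substituting into the one remaining equation that mentions x2 gives: g(branch(true, true, true)) ≐ g(y).
Delete trivial equation true ≐ true.
Decompose g/1: branch(true, true, true) ≐ y.
Bind y := branch(true, true, true).
MGU = { y1 := true, x2 := branch(true, true, true), y := branch(true, true, true) }, so x2 := branch(true, true, true).

branch(true, true, true)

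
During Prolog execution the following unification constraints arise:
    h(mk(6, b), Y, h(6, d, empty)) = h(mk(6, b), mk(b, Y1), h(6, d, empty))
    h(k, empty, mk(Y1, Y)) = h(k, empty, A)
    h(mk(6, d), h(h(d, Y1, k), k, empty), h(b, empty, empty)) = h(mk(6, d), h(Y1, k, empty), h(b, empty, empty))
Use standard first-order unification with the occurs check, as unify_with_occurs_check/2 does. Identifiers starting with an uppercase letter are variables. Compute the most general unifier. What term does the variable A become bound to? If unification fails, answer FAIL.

Decompose h/3: mk(6, b) = mk(6, b),  Y = mk(b, Y1),  h(6, d, empty) = h(6, d, empty).
Delete trivial equation mk(6, b) = mk(6, b).
Bind Y := mk(b, Y1); substituting into the one remaining equation that mentions Y gives: h(k, empty, mk(Y1, mk(b, Y1))) = h(k, empty, A).
Delete trivial equation h(6, d, empty) = h(6, d, empty).
Decompose h/3: k = k,  empty = empty,  mk(Y1, mk(b, Y1)) = A.
Delete trivial equation k = k.
Delete trivial equation empty = empty.
Bind A := mk(Y1, mk(b, Y1)); no other remaining equation mentions A.
Decompose h/3: mk(6, d) = mk(6, d),  h(h(d, Y1, k), k, empty) = h(Y1, k, empty),  h(b, empty, empty) = h(b, empty, empty).
Delete trivial equation mk(6, d) = mk(6, d).
Decompose h/3: h(d, Y1, k) = Y1,  k = k,  empty = empty.
Occurs check fails: Y1 occurs in h(d, Y1, k); the equation Y1 = h(d, Y1, k) has no finite solution.

FAIL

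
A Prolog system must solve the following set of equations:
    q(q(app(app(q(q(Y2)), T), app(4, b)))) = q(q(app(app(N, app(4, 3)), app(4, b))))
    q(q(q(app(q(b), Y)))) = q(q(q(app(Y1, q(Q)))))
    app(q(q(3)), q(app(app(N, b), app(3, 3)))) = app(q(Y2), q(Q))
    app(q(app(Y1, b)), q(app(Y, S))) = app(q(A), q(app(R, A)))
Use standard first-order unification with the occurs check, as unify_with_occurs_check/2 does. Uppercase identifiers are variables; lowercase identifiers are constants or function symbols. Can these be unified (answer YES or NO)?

Decompose q/1: q(app(app(q(q(Y2)), T), app(4, b))) = q(app(app(N, app(4, 3)), app(4, b))).
Decompose q/1: app(app(q(q(Y2)), T), app(4, b)) = app(app(N, app(4, 3)), app(4, b)).
Decompose app/2: app(q(q(Y2)), T) = app(N, app(4, 3)),  app(4, b) = app(4, b).
Decompose app/2: q(q(Y2)) = N,  T = app(4, 3).
Bind N := q(q(Y2)); substituting into the one remaining equation that mentions N gives: app(q(q(3)), q(app(app(q(q(Y2)), b), app(3, 3)))) = app(q(Y2), q(Q)).
Bind T := app(4, 3); no other remaining equation mentions T.
Delete trivial equation app(4, b) = app(4, b).
Decompose q/1: q(q(app(q(b), Y))) = q(q(app(Y1, q(Q)))).
Decompose q/1: q(app(q(b), Y)) = q(app(Y1, q(Q))).
Decompose q/1: app(q(b), Y) = app(Y1, q(Q)).
Decompose app/2: q(b) = Y1,  Y = q(Q).
Bind Y1 := q(b); substituting into the one remaining equation that mentions Y1 gives: app(q(app(q(b), b)), q(app(Y, S))) = app(q(A), q(app(R, A))).
Bind Y := q(Q); substituting into the one remaining equation that mentions Y gives: app(q(app(q(b), b)), q(app(q(Q), S))) = app(q(A), q(app(R, A))).
Decompose app/2: q(q(3)) = q(Y2),  q(app(app(q(q(Y2)), b), app(3, 3))) = q(Q).
Decompose q/1: q(3) = Y2.
Bind Y2 := q(3); substituting into the one remaining equation that mentions Y2 gives: q(app(app(q(q(q(3))), b), app(3, 3))) = q(Q). Substituting into the earlier binding gives N := q(q(q(3))).
Decompose q/1: app(app(q(q(q(3))), b), app(3, 3)) = Q.
Bind Q := app(app(q(q(q(3))), b), app(3, 3)); substituting into the remaining equation gives: app(q(app(q(b), b)), q(app(q(app(app(q(q(q(3))), b), app(3, 3))), S))) = app(q(A), q(app(R, A))). Substituting into the earlier binding gives Y := q(app(app(q(q(q(3))), b), app(3, 3))).
Decompose app/2: q(app(q(b), b)) = q(A),  q(app(q(app(app(q(q(q(3))), b), app(3, 3))), S)) = q(app(R, A)).
Decompose q/1: app(q(b), b) = A.
Bind A := app(q(b), b); substituting into the remaining equation gives: q(app(q(app(app(q(q(q(3))), b), app(3, 3))), S)) = q(app(R, app(q(b), b))).
Decompose q/1: app(q(app(app(q(q(q(3))), b), app(3, 3))), S) = app(R, app(q(b), b)).
Decompose app/2: q(app(app(q(q(q(3))), b), app(3, 3))) = R,  S = app(q(b), b).
Bind R := q(app(app(q(q(q(3))), b), app(3, 3))); no other remaining equation mentions R.
Bind S := app(q(b), b).
No equations remain and no clash or occurs-check failure arose, so a unifier exists.

YES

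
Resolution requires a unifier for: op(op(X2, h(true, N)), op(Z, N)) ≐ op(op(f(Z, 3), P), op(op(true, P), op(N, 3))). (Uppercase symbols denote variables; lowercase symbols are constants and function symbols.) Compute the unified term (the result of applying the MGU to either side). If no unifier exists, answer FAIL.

Decompose op/2: op(X2, h(true, N)) ≐ op(f(Z, 3), P),  op(Z, N) ≐ op(op(true, P), op(N, 3)).
Decompose op/2: X2 ≐ f(Z, 3),  h(true, N) ≐ P.
Bind X2 := f(Z, 3); no other remaining equation mentions X2.
Bind P := h(true, N); substituting into the remaining equation gives: op(Z, N) ≐ op(op(true, h(true, N)), op(N, 3)).
Decompose op/2: Z ≐ op(true, h(true, N)),  N ≐ op(N, 3).
Bind Z := op(true, h(true, N)); no other remaining equation mentions Z. Substituting into the earlier binding gives X2 := f(op(true, h(true, N)), 3).
Occurs check fails: N occurs in op(N, 3); the equation N ≐ op(N, 3) has no finite solution.

FAIL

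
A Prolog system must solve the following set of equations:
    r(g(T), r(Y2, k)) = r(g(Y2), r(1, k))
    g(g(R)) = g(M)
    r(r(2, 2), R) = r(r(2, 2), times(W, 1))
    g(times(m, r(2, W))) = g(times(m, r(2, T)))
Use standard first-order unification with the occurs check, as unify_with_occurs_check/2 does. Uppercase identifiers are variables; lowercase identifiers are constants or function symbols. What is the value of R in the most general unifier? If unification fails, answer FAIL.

times(1, 1)

Decompose r/2: g(T) = g(Y2),  r(Y2, k) = r(1, k).
Decompose g/1: T = Y2.
Bind T := Y2; substituting into the one remaining equation that mentions T gives: g(times(m, r(2, W))) = g(times(m, r(2, Y2))).
Decompose r/2: Y2 = 1,  k = k.
Bind Y2 := 1; substituting into the one remaining equation that mentions Y2 gives: g(times(m, r(2, W))) = g(times(m, r(2, 1))). Substituting into the earlier binding gives T := 1.
Delete trivial equation k = k.
Decompose g/1: g(R) = M.
Bind M := g(R); no other remaining equation mentions M.
Decompose r/2: r(2, 2) = r(2, 2),  R = times(W, 1).
Delete trivial equation r(2, 2) = r(2, 2).
Bind R := times(W, 1); no other remaining equation mentions R. Substituting into the earlier binding gives M := g(times(W, 1)).
Decompose g/1: times(m, r(2, W)) = times(m, r(2, 1)).
Decompose times/2: m = m,  r(2, W) = r(2, 1).
Delete trivial equation m = m.
Decompose r/2: 2 = 2,  W = 1.
Delete trivial equation 2 = 2.
Bind W := 1. Substituting into the earlier bindings gives M := g(times(1, 1)), R := times(1, 1).
MGU = { T = 1, Y2 = 1, M = g(times(1, 1)), R = times(1, 1), W = 1 }, so R = times(1, 1).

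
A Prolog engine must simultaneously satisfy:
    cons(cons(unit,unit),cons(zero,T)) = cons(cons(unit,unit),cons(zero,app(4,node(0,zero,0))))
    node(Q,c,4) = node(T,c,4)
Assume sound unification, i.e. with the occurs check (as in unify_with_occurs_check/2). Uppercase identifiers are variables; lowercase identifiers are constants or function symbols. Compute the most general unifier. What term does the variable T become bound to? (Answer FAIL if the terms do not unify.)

app(4,node(0,zero,0))

Decompose cons/2: cons(unit,unit) = cons(unit,unit),  cons(zero,T) = cons(zero,app(4,node(0,zero,0))).
Delete trivial equation cons(unit,unit) = cons(unit,unit).
Decompose cons/2: zero = zero,  T = app(4,node(0,zero,0)).
Delete trivial equation zero = zero.
Bind T := app(4,node(0,zero,0)); substituting into the remaining equation gives: node(Q,c,4) = node(app(4,node(0,zero,0)),c,4).
Decompose node/3: Q = app(4,node(0,zero,0)),  c = c,  4 = 4.
Bind Q := app(4,node(0,zero,0)); no other remaining equation mentions Q.
Delete trivial equation c = c.
Delete trivial equation 4 = 4.
MGU = { T -> app(4,node(0,zero,0)), Q -> app(4,node(0,zero,0)) }, so T -> app(4,node(0,zero,0)).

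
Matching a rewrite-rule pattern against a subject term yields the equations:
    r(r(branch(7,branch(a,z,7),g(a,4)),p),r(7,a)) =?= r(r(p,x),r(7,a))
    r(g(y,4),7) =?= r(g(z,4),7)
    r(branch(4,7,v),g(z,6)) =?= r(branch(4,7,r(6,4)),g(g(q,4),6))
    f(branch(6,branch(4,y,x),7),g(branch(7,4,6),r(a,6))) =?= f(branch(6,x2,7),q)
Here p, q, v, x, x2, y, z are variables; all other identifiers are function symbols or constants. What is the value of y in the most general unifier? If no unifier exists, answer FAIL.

g(g(branch(7,4,6),r(a,6)),4)

Decompose r/2: r(branch(7,branch(a,z,7),g(a,4)),p) =?= r(p,x),  r(7,a) =?= r(7,a).
Decompose r/2: branch(7,branch(a,z,7),g(a,4)) =?= p,  p =?= x.
Bind p := branch(7,branch(a,z,7),g(a,4)); substituting into the one remaining equation that mentions p gives: branch(7,branch(a,z,7),g(a,4)) =?= x.
Bind x := branch(7,branch(a,z,7),g(a,4)); substituting into the one remaining equation that mentions x gives: f(branch(6,branch(4,y,branch(7,branch(a,z,7),g(a,4))),7),g(branch(7,4,6),r(a,6))) =?= f(branch(6,x2,7),q).
Delete trivial equation r(7,a) =?= r(7,a).
Decompose r/2: g(y,4) =?= g(z,4),  7 =?= 7.
Decompose g/2: y =?= z,  4 =?= 4.
Bind y := z; substituting into the one remaining equation that mentions y gives: f(branch(6,branch(4,z,branch(7,branch(a,z,7),g(a,4))),7),g(branch(7,4,6),r(a,6))) =?= f(branch(6,x2,7),q).
Delete trivial equation 4 =?= 4.
Delete trivial equation 7 =?= 7.
Decompose r/2: branch(4,7,v) =?= branch(4,7,r(6,4)),  g(z,6) =?= g(g(q,4),6).
Decompose branch/3: 4 =?= 4,  7 =?= 7,  v =?= r(6,4).
Delete trivial equation 4 =?= 4.
Delete trivial equation 7 =?= 7.
Bind v := r(6,4); no other remaining equation mentions v.
Decompose g/2: z =?= g(q,4),  6 =?= 6.
Bind z := g(q,4); substituting into the one remaining equation that mentions z gives: f(branch(6,branch(4,g(q,4),branch(7,branch(a,g(q,4),7),g(a,4))),7),g(branch(7,4,6),r(a,6))) =?= f(branch(6,x2,7),q). Substituting into the earlier bindings gives p := branch(7,branch(a,g(q,4),7),g(a,4)), x := branch(7,branch(a,g(q,4),7),g(a,4)), y := g(q,4).
Delete trivial equation 6 =?= 6.
Decompose f/2: branch(6,branch(4,g(q,4),branch(7,branch(a,g(q,4),7),g(a,4))),7) =?= branch(6,x2,7),  g(branch(7,4,6),r(a,6)) =?= q.
Decompose branch/3: 6 =?= 6,  branch(4,g(q,4),branch(7,branch(a,g(q,4),7),g(a,4))) =?= x2,  7 =?= 7.
Delete trivial equation 6 =?= 6.
Bind x2 := branch(4,g(q,4),branch(7,branch(a,g(q,4),7),g(a,4))); no other remaining equation mentions x2.
Delete trivial equation 7 =?= 7.
Bind q := g(branch(7,4,6),r(a,6)). Substituting into the earlier bindings gives p := branch(7,branch(a,g(g(branch(7,4,6),r(a,6)),4),7),g(a,4)), x := branch(7,branch(a,g(g(branch(7,4,6),r(a,6)),4),7),g(a,4)), y := g(g(branch(7,4,6),r(a,6)),4), z := g(g(branch(7,4,6),r(a,6)),4), x2 := branch(4,g(g(branch(7,4,6),r(a,6)),4),branch(7,branch(a,g(g(branch(7,4,6),r(a,6)),4),7),g(a,4))).
MGU = { p -> branch(7,branch(a,g(g(branch(7,4,6),r(a,6)),4),7),g(a,4)), x -> branch(7,branch(a,g(g(branch(7,4,6),r(a,6)),4),7),g(a,4)), y -> g(g(branch(7,4,6),r(a,6)),4), v -> r(6,4), z -> g(g(branch(7,4,6),r(a,6)),4), x2 -> branch(4,g(g(branch(7,4,6),r(a,6)),4),branch(7,branch(a,g(g(branch(7,4,6),r(a,6)),4),7),g(a,4))), q -> g(branch(7,4,6),r(a,6)) }, so y -> g(g(branch(7,4,6),r(a,6)),4).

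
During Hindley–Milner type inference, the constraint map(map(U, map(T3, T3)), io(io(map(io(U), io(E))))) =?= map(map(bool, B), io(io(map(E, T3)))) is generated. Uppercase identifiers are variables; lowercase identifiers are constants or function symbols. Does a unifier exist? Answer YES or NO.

YES

Decompose map/2: map(U, map(T3, T3)) =?= map(bool, B),  io(io(map(io(U), io(E)))) =?= io(io(map(E, T3))).
Decompose map/2: U =?= bool,  map(T3, T3) =?= B.
Bind U := bool; substituting into the one remaining equation that mentions U gives: io(io(map(io(bool), io(E)))) =?= io(io(map(E, T3))).
Bind B := map(T3, T3); no other remaining equation mentions B.
Decompose io/1: io(map(io(bool), io(E))) =?= io(map(E, T3)).
Decompose io/1: map(io(bool), io(E)) =?= map(E, T3).
Decompose map/2: io(bool) =?= E,  io(E) =?= T3.
Bind E := io(bool); substituting into the remaining equation gives: io(io(bool)) =?= T3.
Bind T3 := io(io(bool)). Substituting into the earlier binding gives B := map(io(io(bool)), io(io(bool))).
No equations remain and no clash or occurs-check failure arose, so a unifier exists.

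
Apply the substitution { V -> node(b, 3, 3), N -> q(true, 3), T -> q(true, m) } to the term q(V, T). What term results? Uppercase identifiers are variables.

q(node(b, 3, 3), q(true, m))

Replace each occurrence of V with node(b, 3, 3).
Replace each occurrence of T with q(true, m).
Result: q(node(b, 3, 3), q(true, m)).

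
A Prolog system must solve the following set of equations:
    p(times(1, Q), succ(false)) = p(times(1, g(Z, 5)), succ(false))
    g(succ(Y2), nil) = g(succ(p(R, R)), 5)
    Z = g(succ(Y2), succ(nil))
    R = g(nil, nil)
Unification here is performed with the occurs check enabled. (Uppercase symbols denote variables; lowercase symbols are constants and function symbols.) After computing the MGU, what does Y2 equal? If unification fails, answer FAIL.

Decompose p/2: times(1, Q) = times(1, g(Z, 5)),  succ(false) = succ(false).
Decompose times/2: 1 = 1,  Q = g(Z, 5).
Delete trivial equation 1 = 1.
Bind Q := g(Z, 5); no other remaining equation mentions Q.
Delete trivial equation succ(false) = succ(false).
Decompose g/2: succ(Y2) = succ(p(R, R)),  nil = 5.
Decompose succ/1: Y2 = p(R, R).
Bind Y2 := p(R, R); substituting into the one remaining equation that mentions Y2 gives: Z = g(succ(p(R, R)), succ(nil)).
Clash: constants nil and 5 differ; no unifier exists.

FAIL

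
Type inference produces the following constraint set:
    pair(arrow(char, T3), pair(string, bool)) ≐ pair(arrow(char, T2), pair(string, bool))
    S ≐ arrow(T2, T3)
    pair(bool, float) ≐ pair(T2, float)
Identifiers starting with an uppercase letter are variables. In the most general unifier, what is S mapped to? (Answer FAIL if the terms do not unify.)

Decompose pair/2: arrow(char, T3) ≐ arrow(char, T2),  pair(string, bool) ≐ pair(string, bool).
Decompose arrow/2: char ≐ char,  T3 ≐ T2.
Delete trivial equation char ≐ char.
Bind T3 := T2; substituting into the one remaining equation that mentions T3 gives: S ≐ arrow(T2, T2).
Delete trivial equation pair(string, bool) ≐ pair(string, bool).
Bind S := arrow(T2, T2); no other remaining equation mentions S.
Decompose pair/2: bool ≐ T2,  float ≐ float.
Bind T2 := bool; no other remaining equation mentions T2. Substituting into the earlier bindings gives T3 := bool, S := arrow(bool, bool).
Delete trivial equation float ≐ float.
MGU = { T3 -> bool, S -> arrow(bool, bool), T2 -> bool }, so S -> arrow(bool, bool).

arrow(bool, bool)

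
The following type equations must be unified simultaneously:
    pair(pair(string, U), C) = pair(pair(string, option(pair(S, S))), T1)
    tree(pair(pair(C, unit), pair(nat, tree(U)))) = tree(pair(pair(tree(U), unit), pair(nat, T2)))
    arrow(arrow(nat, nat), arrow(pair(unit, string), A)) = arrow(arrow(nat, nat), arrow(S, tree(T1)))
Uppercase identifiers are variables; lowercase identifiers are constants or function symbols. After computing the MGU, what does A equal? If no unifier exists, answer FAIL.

tree(tree(option(pair(pair(unit, string), pair(unit, string)))))

Decompose pair/2: pair(string, U) = pair(string, option(pair(S, S))),  C = T1.
Decompose pair/2: string = string,  U = option(pair(S, S)).
Delete trivial equation string = string.
Bind U := option(pair(S, S)); substituting into the one remaining equation that mentions U gives: tree(pair(pair(C, unit), pair(nat, tree(option(pair(S, S)))))) = tree(pair(pair(tree(option(pair(S, S))), unit), pair(nat, T2))).
Bind C := T1; substituting into the one remaining equation that mentions C gives: tree(pair(pair(T1, unit), pair(nat, tree(option(pair(S, S)))))) = tree(pair(pair(tree(option(pair(S, S))), unit), pair(nat, T2))).
Decompose tree/1: pair(pair(T1, unit), pair(nat, tree(option(pair(S, S))))) = pair(pair(tree(option(pair(S, S))), unit), pair(nat, T2)).
Decompose pair/2: pair(T1, unit) = pair(tree(option(pair(S, S))), unit),  pair(nat, tree(option(pair(S, S)))) = pair(nat, T2).
Decompose pair/2: T1 = tree(option(pair(S, S))),  unit = unit.
Bind T1 := tree(option(pair(S, S))); substituting into the one remaining equation that mentions T1 gives: arrow(arrow(nat, nat), arrow(pair(unit, string), A)) = arrow(arrow(nat, nat), arrow(S, tree(tree(option(pair(S, S)))))). Substituting into the earlier binding gives C := tree(option(pair(S, S))).
Delete trivial equation unit = unit.
Decompose pair/2: nat = nat,  tree(option(pair(S, S))) = T2.
Delete trivial equation nat = nat.
Bind T2 := tree(option(pair(S, S))); no other remaining equation mentions T2.
Decompose arrow/2: arrow(nat, nat) = arrow(nat, nat),  arrow(pair(unit, string), A) = arrow(S, tree(tree(option(pair(S, S))))).
Delete trivial equation arrow(nat, nat) = arrow(nat, nat).
Decompose arrow/2: pair(unit, string) = S,  A = tree(tree(option(pair(S, S)))).
Bind S := pair(unit, string); substituting into the remaining equation gives: A = tree(tree(option(pair(pair(unit, string), pair(unit, string))))). Substituting into the earlier bindings gives U := option(pair(pair(unit, string), pair(unit, string))), C := tree(option(pair(pair(unit, string), pair(unit, string)))), T1 := tree(option(pair(pair(unit, string), pair(unit, string)))), T2 := tree(option(pair(pair(unit, string), pair(unit, string)))).
Bind A := tree(tree(option(pair(pair(unit, string), pair(unit, string))))).
MGU = { U := option(pair(pair(unit, string), pair(unit, string))), C := tree(option(pair(pair(unit, string), pair(unit, string)))), T1 := tree(option(pair(pair(unit, string), pair(unit, string)))), T2 := tree(option(pair(pair(unit, string), pair(unit, string)))), S := pair(unit, string), A := tree(tree(option(pair(pair(unit, string), pair(unit, string))))) }, so A := tree(tree(option(pair(pair(unit, string), pair(unit, string))))).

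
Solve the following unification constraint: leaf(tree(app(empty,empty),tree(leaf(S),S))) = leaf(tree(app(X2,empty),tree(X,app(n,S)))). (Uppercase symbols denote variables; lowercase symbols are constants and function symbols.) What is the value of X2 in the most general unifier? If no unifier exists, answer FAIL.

FAIL

Decompose leaf/1: tree(app(empty,empty),tree(leaf(S),S)) = tree(app(X2,empty),tree(X,app(n,S))).
Decompose tree/2: app(empty,empty) = app(X2,empty),  tree(leaf(S),S) = tree(X,app(n,S)).
Decompose app/2: empty = X2,  empty = empty.
Bind X2 := empty; no other remaining equation mentions X2.
Delete trivial equation empty = empty.
Decompose tree/2: leaf(S) = X,  S = app(n,S).
Bind X := leaf(S); no other remaining equation mentions X.
Occurs check fails: S occurs in app(n,S); the equation S = app(n,S) has no finite solution.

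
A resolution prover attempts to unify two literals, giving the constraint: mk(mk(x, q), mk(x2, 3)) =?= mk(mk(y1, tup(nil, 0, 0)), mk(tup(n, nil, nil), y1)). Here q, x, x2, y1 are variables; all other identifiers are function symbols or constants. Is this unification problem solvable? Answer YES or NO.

YES

Decompose mk/2: mk(x, q) =?= mk(y1, tup(nil, 0, 0)),  mk(x2, 3) =?= mk(tup(n, nil, nil), y1).
Decompose mk/2: x =?= y1,  q =?= tup(nil, 0, 0).
Bind x := y1; no other remaining equation mentions x.
Bind q := tup(nil, 0, 0); no other remaining equation mentions q.
Decompose mk/2: x2 =?= tup(n, nil, nil),  3 =?= y1.
Bind x2 := tup(n, nil, nil); no other remaining equation mentions x2.
Bind y1 := 3. Substituting into the earlier binding gives x := 3.
No equations remain and no clash or occurs-check failure arose, so a unifier exists.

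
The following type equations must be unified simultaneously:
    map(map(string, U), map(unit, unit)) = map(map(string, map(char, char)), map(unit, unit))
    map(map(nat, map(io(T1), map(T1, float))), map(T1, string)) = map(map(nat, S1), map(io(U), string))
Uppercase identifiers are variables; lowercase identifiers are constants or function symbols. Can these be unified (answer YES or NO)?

Decompose map/2: map(string, U) = map(string, map(char, char)),  map(unit, unit) = map(unit, unit).
Decompose map/2: string = string,  U = map(char, char).
Delete trivial equation string = string.
Bind U := map(char, char); substituting into the one remaining equation that mentions U gives: map(map(nat, map(io(T1), map(T1, float))), map(T1, string)) = map(map(nat, S1), map(io(map(char, char)), string)).
Delete trivial equation map(unit, unit) = map(unit, unit).
Decompose map/2: map(nat, map(io(T1), map(T1, float))) = map(nat, S1),  map(T1, string) = map(io(map(char, char)), string).
Decompose map/2: nat = nat,  map(io(T1), map(T1, float)) = S1.
Delete trivial equation nat = nat.
Bind S1 := map(io(T1), map(T1, float)); no other remaining equation mentions S1.
Decompose map/2: T1 = io(map(char, char)),  string = string.
Bind T1 := io(map(char, char)); no other remaining equation mentions T1. Substituting into the earlier binding gives S1 := map(io(io(map(char, char))), map(io(map(char, char)), float)).
Delete trivial equation string = string.
No equations remain and no clash or occurs-check failure arose, so a unifier exists.

YES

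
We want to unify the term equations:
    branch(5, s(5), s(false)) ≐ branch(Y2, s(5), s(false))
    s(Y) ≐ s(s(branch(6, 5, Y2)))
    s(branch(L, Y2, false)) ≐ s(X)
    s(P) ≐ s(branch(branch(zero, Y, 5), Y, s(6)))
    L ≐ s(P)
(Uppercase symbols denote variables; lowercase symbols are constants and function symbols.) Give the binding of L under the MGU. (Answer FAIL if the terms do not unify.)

Decompose branch/3: 5 ≐ Y2,  s(5) ≐ s(5),  s(false) ≐ s(false).
Bind Y2 := 5; substituting into the 2 remaining equations that mention Y2 gives: s(Y) ≐ s(s(branch(6, 5, 5))),  s(branch(L, 5, false)) ≐ s(X).
Delete trivial equation s(5) ≐ s(5).
Delete trivial equation s(false) ≐ s(false).
Decompose s/1: Y ≐ s(branch(6, 5, 5)).
Bind Y := s(branch(6, 5, 5)); substituting into the one remaining equation that mentions Y gives: s(P) ≐ s(branch(branch(zero, s(branch(6, 5, 5)), 5), s(branch(6, 5, 5)), s(6))).
Decompose s/1: branch(L, 5, false) ≐ X.
Bind X := branch(L, 5, false); no other remaining equation mentions X.
Decompose s/1: P ≐ branch(branch(zero, s(branch(6, 5, 5)), 5), s(branch(6, 5, 5)), s(6)).
Bind P := branch(branch(zero, s(branch(6, 5, 5)), 5), s(branch(6, 5, 5)), s(6)); substituting into the remaining equation gives: L ≐ s(branch(branch(zero, s(branch(6, 5, 5)), 5), s(branch(6, 5, 5)), s(6))).
Bind L := s(branch(branch(zero, s(branch(6, 5, 5)), 5), s(branch(6, 5, 5)), s(6))). Substituting into the earlier binding gives X := branch(s(branch(branch(zero, s(branch(6, 5, 5)), 5), s(branch(6, 5, 5)), s(6))), 5, false).
MGU = { Y2 ↦ 5, Y ↦ s(branch(6, 5, 5)), X ↦ branch(s(branch(branch(zero, s(branch(6, 5, 5)), 5), s(branch(6, 5, 5)), s(6))), 5, false), P ↦ branch(branch(zero, s(branch(6, 5, 5)), 5), s(branch(6, 5, 5)), s(6)), L ↦ s(branch(branch(zero, s(branch(6, 5, 5)), 5), s(branch(6, 5, 5)), s(6))) }, so L ↦ s(branch(branch(zero, s(branch(6, 5, 5)), 5), s(branch(6, 5, 5)), s(6))).

s(branch(branch(zero, s(branch(6, 5, 5)), 5), s(branch(6, 5, 5)), s(6)))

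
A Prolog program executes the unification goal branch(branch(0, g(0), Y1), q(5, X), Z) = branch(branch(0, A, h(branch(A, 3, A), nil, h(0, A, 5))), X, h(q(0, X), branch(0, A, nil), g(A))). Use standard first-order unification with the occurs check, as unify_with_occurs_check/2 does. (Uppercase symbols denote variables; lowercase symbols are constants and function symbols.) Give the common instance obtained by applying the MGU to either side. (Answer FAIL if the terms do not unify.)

FAIL

Decompose branch/3: branch(0, g(0), Y1) = branch(0, A, h(branch(A, 3, A), nil, h(0, A, 5))),  q(5, X) = X,  Z = h(q(0, X), branch(0, A, nil), g(A)).
Decompose branch/3: 0 = 0,  g(0) = A,  Y1 = h(branch(A, 3, A), nil, h(0, A, 5)).
Delete trivial equation 0 = 0.
Bind A := g(0); substituting into the 2 remaining equations that mention A gives: Y1 = h(branch(g(0), 3, g(0)), nil, h(0, g(0), 5)),  Z = h(q(0, X), branch(0, g(0), nil), g(g(0))).
Bind Y1 := h(branch(g(0), 3, g(0)), nil, h(0, g(0), 5)); no other remaining equation mentions Y1.
Occurs check fails: X occurs in q(5, X); the equation X = q(5, X) has no finite solution.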